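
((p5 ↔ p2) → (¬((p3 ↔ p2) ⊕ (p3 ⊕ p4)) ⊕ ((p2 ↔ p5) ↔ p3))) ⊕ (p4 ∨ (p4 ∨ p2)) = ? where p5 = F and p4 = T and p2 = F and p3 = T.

T

p5 ↔ p2 = F ↔ F = T
p3 ↔ p2 = T ↔ F = F
p3 ⊕ p4 = T ⊕ T = F
(p3 ↔ p2) ⊕ (p3 ⊕ p4) = F ⊕ F = F
¬((p3 ↔ p2) ⊕ (p3 ⊕ p4)) = ¬F = T
p2 ↔ p5 = F ↔ F = T
(p2 ↔ p5) ↔ p3 = T ↔ T = T
¬((p3 ↔ p2) ⊕ (p3 ⊕ p4)) ⊕ ((p2 ↔ p5) ↔ p3) = T ⊕ T = F
(p5 ↔ p2) → (¬((p3 ↔ p2) ⊕ (p3 ⊕ p4)) ⊕ ((p2 ↔ p5) ↔ p3)) = T → F = F
p4 ∨ p2 = T ∨ F = T
p4 ∨ (p4 ∨ p2) = T ∨ T = T
((p5 ↔ p2) → (¬((p3 ↔ p2) ⊕ (p3 ⊕ p4)) ⊕ ((p2 ↔ p5) ↔ p3))) ⊕ (p4 ∨ (p4 ∨ p2)) = F ⊕ T = T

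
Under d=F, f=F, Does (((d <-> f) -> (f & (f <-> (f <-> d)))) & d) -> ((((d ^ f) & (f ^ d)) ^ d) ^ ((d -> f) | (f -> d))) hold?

d <-> f = F <-> F = T
f <-> d = F <-> F = T
f <-> (f <-> d) = F <-> T = F
f & (f <-> (f <-> d)) = F & F = F
(d <-> f) -> (f & (f <-> (f <-> d))) = T -> F = F
((d <-> f) -> (f & (f <-> (f <-> d)))) & d = F & F = F
d ^ f = F ^ F = F
f ^ d = F ^ F = F
(d ^ f) & (f ^ d) = F & F = F
((d ^ f) & (f ^ d)) ^ d = F ^ F = F
d -> f = F -> F = T
f -> d = F -> F = T
(d -> f) | (f -> d) = T | T = T
(((d ^ f) & (f ^ d)) ^ d) ^ ((d -> f) | (f -> d)) = F ^ T = T
(((d <-> f) -> (f & (f <-> (f <-> d)))) & d) -> ((((d ^ f) & (f ^ d)) ^ d) ^ ((d -> f) | (f -> d))) = F -> T = T

T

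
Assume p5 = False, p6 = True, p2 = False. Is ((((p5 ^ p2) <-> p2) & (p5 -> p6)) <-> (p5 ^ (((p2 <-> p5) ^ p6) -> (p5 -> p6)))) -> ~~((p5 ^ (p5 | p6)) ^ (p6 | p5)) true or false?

p5 ^ p2 = False ^ False = False
(p5 ^ p2) <-> p2 = False <-> False = True
p5 -> p6 = False -> True = True
((p5 ^ p2) <-> p2) & (p5 -> p6) = True & True = True
p2 <-> p5 = False <-> False = True
(p2 <-> p5) ^ p6 = True ^ True = False
p5 -> p6 = False -> True = True
((p2 <-> p5) ^ p6) -> (p5 -> p6) = False -> True = True
p5 ^ (((p2 <-> p5) ^ p6) -> (p5 -> p6)) = False ^ True = True
(((p5 ^ p2) <-> p2) & (p5 -> p6)) <-> (p5 ^ (((p2 <-> p5) ^ p6) -> (p5 -> p6))) = True <-> True = True
p5 | p6 = False | True = True
p5 ^ (p5 | p6) = False ^ True = True
p6 | p5 = True | False = True
(p5 ^ (p5 | p6)) ^ (p6 | p5) = True ^ True = False
~((p5 ^ (p5 | p6)) ^ (p6 | p5)) = ~False = True
~~((p5 ^ (p5 | p6)) ^ (p6 | p5)) = ~True = False
((((p5 ^ p2) <-> p2) & (p5 -> p6)) <-> (p5 ^ (((p2 <-> p5) ^ p6) -> (p5 -> p6)))) -> ~~((p5 ^ (p5 | p6)) ^ (p6 | p5)) = True -> False = False

False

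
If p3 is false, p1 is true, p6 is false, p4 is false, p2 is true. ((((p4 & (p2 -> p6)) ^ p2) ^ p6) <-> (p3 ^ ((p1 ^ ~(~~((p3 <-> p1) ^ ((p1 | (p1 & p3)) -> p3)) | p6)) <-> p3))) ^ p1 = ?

False

p2 -> p6 = True -> False = False
p4 & (p2 -> p6) = False & False = False
(p4 & (p2 -> p6)) ^ p2 = False ^ True = True
((p4 & (p2 -> p6)) ^ p2) ^ p6 = True ^ False = True
p3 <-> p1 = False <-> True = False
p1 & p3 = True & False = False
p1 | (p1 & p3) = True | False = True
(p1 | (p1 & p3)) -> p3 = True -> False = False
(p3 <-> p1) ^ ((p1 | (p1 & p3)) -> p3) = False ^ False = False
~((p3 <-> p1) ^ ((p1 | (p1 & p3)) -> p3)) = ~False = True
~~((p3 <-> p1) ^ ((p1 | (p1 & p3)) -> p3)) = ~True = False
~~((p3 <-> p1) ^ ((p1 | (p1 & p3)) -> p3)) | p6 = False | False = False
~(~~((p3 <-> p1) ^ ((p1 | (p1 & p3)) -> p3)) | p6) = ~False = True
p1 ^ ~(~~((p3 <-> p1) ^ ((p1 | (p1 & p3)) -> p3)) | p6) = True ^ True = False
(p1 ^ ~(~~((p3 <-> p1) ^ ((p1 | (p1 & p3)) -> p3)) | p6)) <-> p3 = False <-> False = True
p3 ^ ((p1 ^ ~(~~((p3 <-> p1) ^ ((p1 | (p1 & p3)) -> p3)) | p6)) <-> p3) = False ^ True = True
(((p4 & (p2 -> p6)) ^ p2) ^ p6) <-> (p3 ^ ((p1 ^ ~(~~((p3 <-> p1) ^ ((p1 | (p1 & p3)) -> p3)) | p6)) <-> p3)) = True <-> True = True
((((p4 & (p2 -> p6)) ^ p2) ^ p6) <-> (p3 ^ ((p1 ^ ~(~~((p3 <-> p1) ^ ((p1 | (p1 & p3)) -> p3)) | p6)) <-> p3))) ^ p1 = True ^ True = False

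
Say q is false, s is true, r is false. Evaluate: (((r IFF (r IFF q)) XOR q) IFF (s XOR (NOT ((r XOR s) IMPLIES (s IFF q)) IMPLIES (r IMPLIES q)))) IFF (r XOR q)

F

Substituting q=F, s=T, r=F:
r IFF q = F IFF F = T
r IFF (r IFF q) = F IFF T = F
(r IFF (r IFF q)) XOR q = F XOR F = F
r XOR s = F XOR T = T
s IFF q = T IFF F = F
(r XOR s) IMPLIES (s IFF q) = T IMPLIES F = F
NOT ((r XOR s) IMPLIES (s IFF q)) = NOT F = T
r IMPLIES q = F IMPLIES F = T
NOT ((r XOR s) IMPLIES (s IFF q)) IMPLIES (r IMPLIES q) = T IMPLIES T = T
s XOR (NOT ((r XOR s) IMPLIES (s IFF q)) IMPLIES (r IMPLIES q)) = T XOR T = F
((r IFF (r IFF q)) XOR q) IFF (s XOR (NOT ((r XOR s) IMPLIES (s IFF q)) IMPLIES (r IMPLIES q))) = F IFF F = T
r XOR q = F XOR F = F
(((r IFF (r IFF q)) XOR q) IFF (s XOR (NOT ((r XOR s) IMPLIES (s IFF q)) IMPLIES (r IMPLIES q)))) IFF (r XOR q) = T IFF F = F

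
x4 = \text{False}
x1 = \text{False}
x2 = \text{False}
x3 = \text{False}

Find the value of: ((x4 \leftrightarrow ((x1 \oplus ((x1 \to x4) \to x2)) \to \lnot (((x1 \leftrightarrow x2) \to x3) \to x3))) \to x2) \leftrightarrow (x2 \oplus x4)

\text{False}

Substituting x4=\text{False}, x1=\text{False}, x2=\text{False}, x3=\text{False}:
x1 \to x4 = \text{False} \to \text{False} = \text{True}
(x1 \to x4) \to x2 = \text{True} \to \text{False} = \text{False}
x1 \oplus ((x1 \to x4) \to x2) = \text{False} \oplus \text{False} = \text{False}
x1 \leftrightarrow x2 = \text{False} \leftrightarrow \text{False} = \text{True}
(x1 \leftrightarrow x2) \to x3 = \text{True} \to \text{False} = \text{False}
((x1 \leftrightarrow x2) \to x3) \to x3 = \text{False} \to \text{False} = \text{True}
\lnot (((x1 \leftrightarrow x2) \to x3) \to x3) = \lnot \text{True} = \text{False}
(x1 \oplus ((x1 \to x4) \to x2)) \to \lnot (((x1 \leftrightarrow x2) \to x3) \to x3) = \text{False} \to \text{False} = \text{True}
x4 \leftrightarrow ((x1 \oplus ((x1 \to x4) \to x2)) \to \lnot (((x1 \leftrightarrow x2) \to x3) \to x3)) = \text{False} \leftrightarrow \text{True} = \text{False}
(x4 \leftrightarrow ((x1 \oplus ((x1 \to x4) \to x2)) \to \lnot (((x1 \leftrightarrow x2) \to x3) \to x3))) \to x2 = \text{False} \to \text{False} = \text{True}
x2 \oplus x4 = \text{False} \oplus \text{False} = \text{False}
((x4 \leftrightarrow ((x1 \oplus ((x1 \to x4) \to x2)) \to \lnot (((x1 \leftrightarrow x2) \to x3) \to x3))) \to x2) \leftrightarrow (x2 \oplus x4) = \text{True} \leftrightarrow \text{False} = \text{False}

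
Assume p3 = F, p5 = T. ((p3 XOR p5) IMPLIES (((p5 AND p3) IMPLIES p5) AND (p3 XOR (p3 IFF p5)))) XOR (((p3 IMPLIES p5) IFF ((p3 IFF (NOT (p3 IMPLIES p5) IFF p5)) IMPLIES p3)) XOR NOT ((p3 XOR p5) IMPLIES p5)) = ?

p3 XOR p5 = F XOR T = T
p5 AND p3 = T AND F = F
(p5 AND p3) IMPLIES p5 = F IMPLIES T = T
p3 IFF p5 = F IFF T = F
p3 XOR (p3 IFF p5) = F XOR F = F
((p5 AND p3) IMPLIES p5) AND (p3 XOR (p3 IFF p5)) = T AND F = F
(p3 XOR p5) IMPLIES (((p5 AND p3) IMPLIES p5) AND (p3 XOR (p3 IFF p5))) = T IMPLIES F = F
p3 IMPLIES p5 = F IMPLIES T = T
p3 IMPLIES p5 = F IMPLIES T = T
NOT (p3 IMPLIES p5) = NOT T = F
NOT (p3 IMPLIES p5) IFF p5 = F IFF T = F
p3 IFF (NOT (p3 IMPLIES p5) IFF p5) = F IFF F = T
(p3 IFF (NOT (p3 IMPLIES p5) IFF p5)) IMPLIES p3 = T IMPLIES F = F
(p3 IMPLIES p5) IFF ((p3 IFF (NOT (p3 IMPLIES p5) IFF p5)) IMPLIES p3) = T IFF F = F
p3 XOR p5 = F XOR T = T
(p3 XOR p5) IMPLIES p5 = T IMPLIES T = T
NOT ((p3 XOR p5) IMPLIES p5) = NOT T = F
((p3 IMPLIES p5) IFF ((p3 IFF (NOT (p3 IMPLIES p5) IFF p5)) IMPLIES p3)) XOR NOT ((p3 XOR p5) IMPLIES p5) = F XOR F = F
((p3 XOR p5) IMPLIES (((p5 AND p3) IMPLIES p5) AND (p3 XOR (p3 IFF p5)))) XOR (((p3 IMPLIES p5) IFF ((p3 IFF (NOT (p3 IMPLIES p5) IFF p5)) IMPLIES p3)) XOR NOT ((p3 XOR p5) IMPLIES p5)) = F XOR F = F

F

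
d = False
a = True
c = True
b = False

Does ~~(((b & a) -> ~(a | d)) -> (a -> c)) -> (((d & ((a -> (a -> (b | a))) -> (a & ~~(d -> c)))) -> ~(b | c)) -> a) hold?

Substituting d=False, a=True, c=True, b=False:
b & a = False & True = False
a | d = True | False = True
~(a | d) = ~True = False
(b & a) -> ~(a | d) = False -> False = True
a -> c = True -> True = True
((b & a) -> ~(a | d)) -> (a -> c) = True -> True = True
~(((b & a) -> ~(a | d)) -> (a -> c)) = ~True = False
~~(((b & a) -> ~(a | d)) -> (a -> c)) = ~False = True
b | a = False | True = True
a -> (b | a) = True -> True = True
a -> (a -> (b | a)) = True -> True = True
d -> c = False -> True = True
~(d -> c) = ~True = False
~~(d -> c) = ~False = True
a & ~~(d -> c) = True & True = True
(a -> (a -> (b | a))) -> (a & ~~(d -> c)) = True -> True = True
d & ((a -> (a -> (b | a))) -> (a & ~~(d -> c))) = False & True = False
b | c = False | True = True
~(b | c) = ~True = False
(d & ((a -> (a -> (b | a))) -> (a & ~~(d -> c)))) -> ~(b | c) = False -> False = True
((d & ((a -> (a -> (b | a))) -> (a & ~~(d -> c)))) -> ~(b | c)) -> a = True -> True = True
~~(((b & a) -> ~(a | d)) -> (a -> c)) -> (((d & ((a -> (a -> (b | a))) -> (a & ~~(d -> c)))) -> ~(b | c)) -> a) = True -> True = True

True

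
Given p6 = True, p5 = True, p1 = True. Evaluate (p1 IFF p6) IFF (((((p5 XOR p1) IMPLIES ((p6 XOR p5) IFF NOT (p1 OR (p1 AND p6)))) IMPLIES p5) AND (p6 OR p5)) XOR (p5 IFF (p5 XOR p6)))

Substituting p6=True, p5=True, p1=True:
p1 IFF p6 = True IFF True = True
p5 XOR p1 = True XOR True = False
p6 XOR p5 = True XOR True = False
p1 AND p6 = True AND True = True
p1 OR (p1 AND p6) = True OR True = True
NOT (p1 OR (p1 AND p6)) = NOT True = False
(p6 XOR p5) IFF NOT (p1 OR (p1 AND p6)) = False IFF False = True
(p5 XOR p1) IMPLIES ((p6 XOR p5) IFF NOT (p1 OR (p1 AND p6))) = False IMPLIES True = True
((p5 XOR p1) IMPLIES ((p6 XOR p5) IFF NOT (p1 OR (p1 AND p6)))) IMPLIES p5 = True IMPLIES True = True
p6 OR p5 = True OR True = True
(((p5 XOR p1) IMPLIES ((p6 XOR p5) IFF NOT (p1 OR (p1 AND p6)))) IMPLIES p5) AND (p6 OR p5) = True AND True = True
p5 XOR p6 = True XOR True = False
p5 IFF (p5 XOR p6) = True IFF False = False
((((p5 XOR p1) IMPLIES ((p6 XOR p5) IFF NOT (p1 OR (p1 AND p6)))) IMPLIES p5) AND (p6 OR p5)) XOR (p5 IFF (p5 XOR p6)) = True XOR False = True
(p1 IFF p6) IFF (((((p5 XOR p1) IMPLIES ((p6 XOR p5) IFF NOT (p1 OR (p1 AND p6)))) IMPLIES p5) AND (p6 OR p5)) XOR (p5 IFF (p5 XOR p6))) = True IFF True = True

True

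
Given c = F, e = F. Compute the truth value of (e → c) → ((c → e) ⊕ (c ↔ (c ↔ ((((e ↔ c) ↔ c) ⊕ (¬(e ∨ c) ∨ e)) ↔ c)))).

T

Substituting c=F, e=F:
e → c = F → F = T
c → e = F → F = T
e ↔ c = F ↔ F = T
(e ↔ c) ↔ c = T ↔ F = F
e ∨ c = F ∨ F = F
¬(e ∨ c) = ¬F = T
¬(e ∨ c) ∨ e = T ∨ F = T
((e ↔ c) ↔ c) ⊕ (¬(e ∨ c) ∨ e) = F ⊕ T = T
(((e ↔ c) ↔ c) ⊕ (¬(e ∨ c) ∨ e)) ↔ c = T ↔ F = F
c ↔ ((((e ↔ c) ↔ c) ⊕ (¬(e ∨ c) ∨ e)) ↔ c) = F ↔ F = T
c ↔ (c ↔ ((((e ↔ c) ↔ c) ⊕ (¬(e ∨ c) ∨ e)) ↔ c)) = F ↔ T = F
(c → e) ⊕ (c ↔ (c ↔ ((((e ↔ c) ↔ c) ⊕ (¬(e ∨ c) ∨ e)) ↔ c))) = T ⊕ F = T
(e → c) → ((c → e) ⊕ (c ↔ (c ↔ ((((e ↔ c) ↔ c) ⊕ (¬(e ∨ c) ∨ e)) ↔ c)))) = T → T = T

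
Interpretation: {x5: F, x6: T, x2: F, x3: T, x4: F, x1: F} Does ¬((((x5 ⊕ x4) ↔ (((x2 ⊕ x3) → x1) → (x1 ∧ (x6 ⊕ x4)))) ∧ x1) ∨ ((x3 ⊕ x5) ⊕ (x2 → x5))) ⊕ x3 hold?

Substituting x5=F, x6=T, x2=F, x3=T, x4=F, x1=F:
x5 ⊕ x4 = F ⊕ F = F
x2 ⊕ x3 = F ⊕ T = T
(x2 ⊕ x3) → x1 = T → F = F
x6 ⊕ x4 = T ⊕ F = T
x1 ∧ (x6 ⊕ x4) = F ∧ T = F
((x2 ⊕ x3) → x1) → (x1 ∧ (x6 ⊕ x4)) = F → F = T
(x5 ⊕ x4) ↔ (((x2 ⊕ x3) → x1) → (x1 ∧ (x6 ⊕ x4))) = F ↔ T = F
((x5 ⊕ x4) ↔ (((x2 ⊕ x3) → x1) → (x1 ∧ (x6 ⊕ x4)))) ∧ x1 = F ∧ F = F
x3 ⊕ x5 = T ⊕ F = T
x2 → x5 = F → F = T
(x3 ⊕ x5) ⊕ (x2 → x5) = T ⊕ T = F
(((x5 ⊕ x4) ↔ (((x2 ⊕ x3) → x1) → (x1 ∧ (x6 ⊕ x4)))) ∧ x1) ∨ ((x3 ⊕ x5) ⊕ (x2 → x5)) = F ∨ F = F
¬((((x5 ⊕ x4) ↔ (((x2 ⊕ x3) → x1) → (x1 ∧ (x6 ⊕ x4)))) ∧ x1) ∨ ((x3 ⊕ x5) ⊕ (x2 → x5))) = ¬F = T
¬((((x5 ⊕ x4) ↔ (((x2 ⊕ x3) → x1) → (x1 ∧ (x6 ⊕ x4)))) ∧ x1) ∨ ((x3 ⊕ x5) ⊕ (x2 → x5))) ⊕ x3 = T ⊕ T = F

F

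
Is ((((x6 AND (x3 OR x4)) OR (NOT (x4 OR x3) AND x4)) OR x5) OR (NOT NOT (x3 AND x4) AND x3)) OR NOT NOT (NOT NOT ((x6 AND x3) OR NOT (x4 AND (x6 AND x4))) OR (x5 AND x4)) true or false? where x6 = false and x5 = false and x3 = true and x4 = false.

true

Substituting x6=false, x5=false, x3=true, x4=false:
x3 OR x4 = true OR false = true
x6 AND (x3 OR x4) = false AND true = false
x4 OR x3 = false OR true = true
NOT (x4 OR x3) = NOT true = false
NOT (x4 OR x3) AND x4 = false AND false = false
(x6 AND (x3 OR x4)) OR (NOT (x4 OR x3) AND x4) = false OR false = false
((x6 AND (x3 OR x4)) OR (NOT (x4 OR x3) AND x4)) OR x5 = false OR false = false
x3 AND x4 = true AND false = false
NOT (x3 AND x4) = NOT false = true
NOT NOT (x3 AND x4) = NOT true = false
NOT NOT (x3 AND x4) AND x3 = false AND true = false
(((x6 AND (x3 OR x4)) OR (NOT (x4 OR x3) AND x4)) OR x5) OR (NOT NOT (x3 AND x4) AND x3) = false OR false = false
x6 AND x3 = false AND true = false
x6 AND x4 = false AND false = false
x4 AND (x6 AND x4) = false AND false = false
NOT (x4 AND (x6 AND x4)) = NOT false = true
(x6 AND x3) OR NOT (x4 AND (x6 AND x4)) = false OR true = true
NOT ((x6 AND x3) OR NOT (x4 AND (x6 AND x4))) = NOT true = false
NOT NOT ((x6 AND x3) OR NOT (x4 AND (x6 AND x4))) = NOT false = true
x5 AND x4 = false AND false = false
NOT NOT ((x6 AND x3) OR NOT (x4 AND (x6 AND x4))) OR (x5 AND x4) = true OR false = true
NOT (NOT NOT ((x6 AND x3) OR NOT (x4 AND (x6 AND x4))) OR (x5 AND x4)) = NOT true = false
NOT NOT (NOT NOT ((x6 AND x3) OR NOT (x4 AND (x6 AND x4))) OR (x5 AND x4)) = NOT false = true
((((x6 AND (x3 OR x4)) OR (NOT (x4 OR x3) AND x4)) OR x5) OR (NOT NOT (x3 AND x4) AND x3)) OR NOT NOT (NOT NOT ((x6 AND x3) OR NOT (x4 AND (x6 AND x4))) OR (x5 AND x4)) = false OR true = true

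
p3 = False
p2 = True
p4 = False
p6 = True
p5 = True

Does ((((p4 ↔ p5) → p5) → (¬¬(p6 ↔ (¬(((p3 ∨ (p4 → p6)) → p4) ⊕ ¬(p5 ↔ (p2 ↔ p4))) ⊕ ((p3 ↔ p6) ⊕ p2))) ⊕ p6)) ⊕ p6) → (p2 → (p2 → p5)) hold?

Substituting p3=False, p2=True, p4=False, p6=True, p5=True:
p4 ↔ p5 = False ↔ True = False
(p4 ↔ p5) → p5 = False → True = True
p4 → p6 = False → True = True
p3 ∨ (p4 → p6) = False ∨ True = True
(p3 ∨ (p4 → p6)) → p4 = True → False = False
p2 ↔ p4 = True ↔ False = False
p5 ↔ (p2 ↔ p4) = True ↔ False = False
¬(p5 ↔ (p2 ↔ p4)) = ¬False = True
((p3 ∨ (p4 → p6)) → p4) ⊕ ¬(p5 ↔ (p2 ↔ p4)) = False ⊕ True = True
¬(((p3 ∨ (p4 → p6)) → p4) ⊕ ¬(p5 ↔ (p2 ↔ p4))) = ¬True = False
p3 ↔ p6 = False ↔ True = False
(p3 ↔ p6) ⊕ p2 = False ⊕ True = True
¬(((p3 ∨ (p4 → p6)) → p4) ⊕ ¬(p5 ↔ (p2 ↔ p4))) ⊕ ((p3 ↔ p6) ⊕ p2) = False ⊕ True = True
p6 ↔ (¬(((p3 ∨ (p4 → p6)) → p4) ⊕ ¬(p5 ↔ (p2 ↔ p4))) ⊕ ((p3 ↔ p6) ⊕ p2)) = True ↔ True = True
¬(p6 ↔ (¬(((p3 ∨ (p4 → p6)) → p4) ⊕ ¬(p5 ↔ (p2 ↔ p4))) ⊕ ((p3 ↔ p6) ⊕ p2))) = ¬True = False
¬¬(p6 ↔ (¬(((p3 ∨ (p4 → p6)) → p4) ⊕ ¬(p5 ↔ (p2 ↔ p4))) ⊕ ((p3 ↔ p6) ⊕ p2))) = ¬False = True
¬¬(p6 ↔ (¬(((p3 ∨ (p4 → p6)) → p4) ⊕ ¬(p5 ↔ (p2 ↔ p4))) ⊕ ((p3 ↔ p6) ⊕ p2))) ⊕ p6 = True ⊕ True = False
((p4 ↔ p5) → p5) → (¬¬(p6 ↔ (¬(((p3 ∨ (p4 → p6)) → p4) ⊕ ¬(p5 ↔ (p2 ↔ p4))) ⊕ ((p3 ↔ p6) ⊕ p2))) ⊕ p6) = True → False = False
(((p4 ↔ p5) → p5) → (¬¬(p6 ↔ (¬(((p3 ∨ (p4 → p6)) → p4) ⊕ ¬(p5 ↔ (p2 ↔ p4))) ⊕ ((p3 ↔ p6) ⊕ p2))) ⊕ p6)) ⊕ p6 = False ⊕ True = True
p2 → p5 = True → True = True
p2 → (p2 → p5) = True → True = True
((((p4 ↔ p5) → p5) → (¬¬(p6 ↔ (¬(((p3 ∨ (p4 → p6)) → p4) ⊕ ¬(p5 ↔ (p2 ↔ p4))) ⊕ ((p3 ↔ p6) ⊕ p2))) ⊕ p6)) ⊕ p6) → (p2 → (p2 → p5)) = True → True = True

True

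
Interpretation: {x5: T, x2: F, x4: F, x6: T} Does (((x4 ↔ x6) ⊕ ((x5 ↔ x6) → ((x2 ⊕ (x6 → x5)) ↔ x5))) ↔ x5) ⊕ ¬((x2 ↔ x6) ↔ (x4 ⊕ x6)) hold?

F

Substituting x5=T, x2=F, x4=F, x6=T:
x4 ↔ x6 = F ↔ T = F
x5 ↔ x6 = T ↔ T = T
x6 → x5 = T → T = T
x2 ⊕ (x6 → x5) = F ⊕ T = T
(x2 ⊕ (x6 → x5)) ↔ x5 = T ↔ T = T
(x5 ↔ x6) → ((x2 ⊕ (x6 → x5)) ↔ x5) = T → T = T
(x4 ↔ x6) ⊕ ((x5 ↔ x6) → ((x2 ⊕ (x6 → x5)) ↔ x5)) = F ⊕ T = T
((x4 ↔ x6) ⊕ ((x5 ↔ x6) → ((x2 ⊕ (x6 → x5)) ↔ x5))) ↔ x5 = T ↔ T = T
x2 ↔ x6 = F ↔ T = F
x4 ⊕ x6 = F ⊕ T = T
(x2 ↔ x6) ↔ (x4 ⊕ x6) = F ↔ T = F
¬((x2 ↔ x6) ↔ (x4 ⊕ x6)) = ¬F = T
(((x4 ↔ x6) ⊕ ((x5 ↔ x6) → ((x2 ⊕ (x6 → x5)) ↔ x5))) ↔ x5) ⊕ ¬((x2 ↔ x6) ↔ (x4 ⊕ x6)) = T ⊕ T = F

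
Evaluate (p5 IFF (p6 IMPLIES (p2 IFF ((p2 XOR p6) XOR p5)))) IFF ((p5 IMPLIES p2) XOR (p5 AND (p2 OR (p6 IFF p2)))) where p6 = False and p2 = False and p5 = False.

p2 XOR p6 = False XOR False = False
(p2 XOR p6) XOR p5 = False XOR False = False
p2 IFF ((p2 XOR p6) XOR p5) = False IFF False = True
p6 IMPLIES (p2 IFF ((p2 XOR p6) XOR p5)) = False IMPLIES True = True
p5 IFF (p6 IMPLIES (p2 IFF ((p2 XOR p6) XOR p5))) = False IFF True = False
p5 IMPLIES p2 = False IMPLIES False = True
p6 IFF p2 = False IFF False = True
p2 OR (p6 IFF p2) = False OR True = True
p5 AND (p2 OR (p6 IFF p2)) = False AND True = False
(p5 IMPLIES p2) XOR (p5 AND (p2 OR (p6 IFF p2))) = True XOR False = True
(p5 IFF (p6 IMPLIES (p2 IFF ((p2 XOR p6) XOR p5)))) IFF ((p5 IMPLIES p2) XOR (p5 AND (p2 OR (p6 IFF p2)))) = False IFF True = False

False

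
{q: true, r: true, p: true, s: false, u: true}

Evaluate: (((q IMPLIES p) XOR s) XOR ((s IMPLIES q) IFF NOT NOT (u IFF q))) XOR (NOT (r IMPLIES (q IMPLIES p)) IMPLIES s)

true

Substituting q=true, r=true, p=true, s=false, u=true:
q IMPLIES p = true IMPLIES true = true
(q IMPLIES p) XOR s = true XOR false = true
s IMPLIES q = false IMPLIES true = true
u IFF q = true IFF true = true
NOT (u IFF q) = NOT true = false
NOT NOT (u IFF q) = NOT false = true
(s IMPLIES q) IFF NOT NOT (u IFF q) = true IFF true = true
((q IMPLIES p) XOR s) XOR ((s IMPLIES q) IFF NOT NOT (u IFF q)) = true XOR true = false
q IMPLIES p = true IMPLIES true = true
r IMPLIES (q IMPLIES p) = true IMPLIES true = true
NOT (r IMPLIES (q IMPLIES p)) = NOT true = false
NOT (r IMPLIES (q IMPLIES p)) IMPLIES s = false IMPLIES false = true
(((q IMPLIES p) XOR s) XOR ((s IMPLIES q) IFF NOT NOT (u IFF q))) XOR (NOT (r IMPLIES (q IMPLIES p)) IMPLIES s) = false XOR true = true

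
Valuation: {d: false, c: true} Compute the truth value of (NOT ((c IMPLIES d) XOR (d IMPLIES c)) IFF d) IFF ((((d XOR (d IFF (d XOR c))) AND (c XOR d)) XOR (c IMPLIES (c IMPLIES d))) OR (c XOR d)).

true

Substituting d=false, c=true:
c IMPLIES d = true IMPLIES false = false
d IMPLIES c = false IMPLIES true = true
(c IMPLIES d) XOR (d IMPLIES c) = false XOR true = true
NOT ((c IMPLIES d) XOR (d IMPLIES c)) = NOT true = false
NOT ((c IMPLIES d) XOR (d IMPLIES c)) IFF d = false IFF false = true
d XOR c = false XOR true = true
d IFF (d XOR c) = false IFF true = false
d XOR (d IFF (d XOR c)) = false XOR false = false
c XOR d = true XOR false = true
(d XOR (d IFF (d XOR c))) AND (c XOR d) = false AND true = false
c IMPLIES d = true IMPLIES false = false
c IMPLIES (c IMPLIES d) = true IMPLIES false = false
((d XOR (d IFF (d XOR c))) AND (c XOR d)) XOR (c IMPLIES (c IMPLIES d)) = false XOR false = false
c XOR d = true XOR false = true
(((d XOR (d IFF (d XOR c))) AND (c XOR d)) XOR (c IMPLIES (c IMPLIES d))) OR (c XOR d) = false OR true = true
(NOT ((c IMPLIES d) XOR (d IMPLIES c)) IFF d) IFF ((((d XOR (d IFF (d XOR c))) AND (c XOR d)) XOR (c IMPLIES (c IMPLIES d))) OR (c XOR d)) = true IFF true = true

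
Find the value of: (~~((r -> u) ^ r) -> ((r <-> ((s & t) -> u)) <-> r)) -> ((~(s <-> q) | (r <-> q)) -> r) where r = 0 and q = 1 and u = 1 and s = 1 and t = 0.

1

r -> u = 0 -> 1 = 1
(r -> u) ^ r = 1 ^ 0 = 1
~((r -> u) ^ r) = ~1 = 0
~~((r -> u) ^ r) = ~0 = 1
s & t = 1 & 0 = 0
(s & t) -> u = 0 -> 1 = 1
r <-> ((s & t) -> u) = 0 <-> 1 = 0
(r <-> ((s & t) -> u)) <-> r = 0 <-> 0 = 1
~~((r -> u) ^ r) -> ((r <-> ((s & t) -> u)) <-> r) = 1 -> 1 = 1
s <-> q = 1 <-> 1 = 1
~(s <-> q) = ~1 = 0
r <-> q = 0 <-> 1 = 0
~(s <-> q) | (r <-> q) = 0 | 0 = 0
(~(s <-> q) | (r <-> q)) -> r = 0 -> 0 = 1
(~~((r -> u) ^ r) -> ((r <-> ((s & t) -> u)) <-> r)) -> ((~(s <-> q) | (r <-> q)) -> r) = 1 -> 1 = 1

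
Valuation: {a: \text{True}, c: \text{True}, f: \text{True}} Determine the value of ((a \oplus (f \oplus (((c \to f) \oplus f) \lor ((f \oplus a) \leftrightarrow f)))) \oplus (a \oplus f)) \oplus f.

\text{True}

Substituting a=\text{True}, c=\text{True}, f=\text{True}:
c \to f = \text{True} \to \text{True} = \text{True}
(c \to f) \oplus f = \text{True} \oplus \text{True} = \text{False}
f \oplus a = \text{True} \oplus \text{True} = \text{False}
(f \oplus a) \leftrightarrow f = \text{False} \leftrightarrow \text{True} = \text{False}
((c \to f) \oplus f) \lor ((f \oplus a) \leftrightarrow f) = \text{False} \lor \text{False} = \text{False}
f \oplus (((c \to f) \oplus f) \lor ((f \oplus a) \leftrightarrow f)) = \text{True} \oplus \text{False} = \text{True}
a \oplus (f \oplus (((c \to f) \oplus f) \lor ((f \oplus a) \leftrightarrow f))) = \text{True} \oplus \text{True} = \text{False}
a \oplus f = \text{True} \oplus \text{True} = \text{False}
(a \oplus (f \oplus (((c \to f) \oplus f) \lor ((f \oplus a) \leftrightarrow f)))) \oplus (a \oplus f) = \text{False} \oplus \text{False} = \text{False}
((a \oplus (f \oplus (((c \to f) \oplus f) \lor ((f \oplus a) \leftrightarrow f)))) \oplus (a \oplus f)) \oplus f = \text{False} \oplus \text{True} = \text{True}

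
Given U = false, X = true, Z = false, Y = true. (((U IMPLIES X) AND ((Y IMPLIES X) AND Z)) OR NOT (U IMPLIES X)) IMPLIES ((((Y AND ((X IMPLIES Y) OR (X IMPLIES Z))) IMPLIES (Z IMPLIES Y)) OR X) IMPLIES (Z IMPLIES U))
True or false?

true

U IMPLIES X = false IMPLIES true = true
Y IMPLIES X = true IMPLIES true = true
(Y IMPLIES X) AND Z = true AND false = false
(U IMPLIES X) AND ((Y IMPLIES X) AND Z) = true AND false = false
U IMPLIES X = false IMPLIES true = true
NOT (U IMPLIES X) = NOT true = false
((U IMPLIES X) AND ((Y IMPLIES X) AND Z)) OR NOT (U IMPLIES X) = false OR false = false
X IMPLIES Y = true IMPLIES true = true
X IMPLIES Z = true IMPLIES false = false
(X IMPLIES Y) OR (X IMPLIES Z) = true OR false = true
Y AND ((X IMPLIES Y) OR (X IMPLIES Z)) = true AND true = true
Z IMPLIES Y = false IMPLIES true = true
(Y AND ((X IMPLIES Y) OR (X IMPLIES Z))) IMPLIES (Z IMPLIES Y) = true IMPLIES true = true
((Y AND ((X IMPLIES Y) OR (X IMPLIES Z))) IMPLIES (Z IMPLIES Y)) OR X = true OR true = true
Z IMPLIES U = false IMPLIES false = true
(((Y AND ((X IMPLIES Y) OR (X IMPLIES Z))) IMPLIES (Z IMPLIES Y)) OR X) IMPLIES (Z IMPLIES U) = true IMPLIES true = true
(((U IMPLIES X) AND ((Y IMPLIES X) AND Z)) OR NOT (U IMPLIES X)) IMPLIES ((((Y AND ((X IMPLIES Y) OR (X IMPLIES Z))) IMPLIES (Z IMPLIES Y)) OR X) IMPLIES (Z IMPLIES U)) = false IMPLIES true = true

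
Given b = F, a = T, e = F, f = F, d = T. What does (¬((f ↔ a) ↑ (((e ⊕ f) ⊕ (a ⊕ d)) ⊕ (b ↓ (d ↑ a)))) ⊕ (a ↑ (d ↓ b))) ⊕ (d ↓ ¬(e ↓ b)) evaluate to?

f ↔ a = F ↔ T = F
e ⊕ f = F ⊕ F = F
a ⊕ d = T ⊕ T = F
(e ⊕ f) ⊕ (a ⊕ d) = F ⊕ F = F
d ↑ a = T ↑ T = F
b ↓ (d ↑ a) = F ↓ F = T
((e ⊕ f) ⊕ (a ⊕ d)) ⊕ (b ↓ (d ↑ a)) = F ⊕ T = T
(f ↔ a) ↑ (((e ⊕ f) ⊕ (a ⊕ d)) ⊕ (b ↓ (d ↑ a))) = F ↑ T = T
¬((f ↔ a) ↑ (((e ⊕ f) ⊕ (a ⊕ d)) ⊕ (b ↓ (d ↑ a)))) = ¬T = F
d ↓ b = T ↓ F = F
a ↑ (d ↓ b) = T ↑ F = T
¬((f ↔ a) ↑ (((e ⊕ f) ⊕ (a ⊕ d)) ⊕ (b ↓ (d ↑ a)))) ⊕ (a ↑ (d ↓ b)) = F ⊕ T = T
e ↓ b = F ↓ F = T
¬(e ↓ b) = ¬T = F
d ↓ ¬(e ↓ b) = T ↓ F = F
(¬((f ↔ a) ↑ (((e ⊕ f) ⊕ (a ⊕ d)) ⊕ (b ↓ (d ↑ a)))) ⊕ (a ↑ (d ↓ b))) ⊕ (d ↓ ¬(e ↓ b)) = T ⊕ F = T

T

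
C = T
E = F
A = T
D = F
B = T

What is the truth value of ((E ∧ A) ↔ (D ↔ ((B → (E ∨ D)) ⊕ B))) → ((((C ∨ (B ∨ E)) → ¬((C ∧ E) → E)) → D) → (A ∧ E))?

E ∧ A = F ∧ T = F
E ∨ D = F ∨ F = F
B → (E ∨ D) = T → F = F
(B → (E ∨ D)) ⊕ B = F ⊕ T = T
D ↔ ((B → (E ∨ D)) ⊕ B) = F ↔ T = F
(E ∧ A) ↔ (D ↔ ((B → (E ∨ D)) ⊕ B)) = F ↔ F = T
B ∨ E = T ∨ F = T
C ∨ (B ∨ E) = T ∨ T = T
C ∧ E = T ∧ F = F
(C ∧ E) → E = F → F = T
¬((C ∧ E) → E) = ¬T = F
(C ∨ (B ∨ E)) → ¬((C ∧ E) → E) = T → F = F
((C ∨ (B ∨ E)) → ¬((C ∧ E) → E)) → D = F → F = T
A ∧ E = T ∧ F = F
(((C ∨ (B ∨ E)) → ¬((C ∧ E) → E)) → D) → (A ∧ E) = T → F = F
((E ∧ A) ↔ (D ↔ ((B → (E ∨ D)) ⊕ B))) → ((((C ∨ (B ∨ E)) → ¬((C ∧ E) → E)) → D) → (A ∧ E)) = T → F = F

F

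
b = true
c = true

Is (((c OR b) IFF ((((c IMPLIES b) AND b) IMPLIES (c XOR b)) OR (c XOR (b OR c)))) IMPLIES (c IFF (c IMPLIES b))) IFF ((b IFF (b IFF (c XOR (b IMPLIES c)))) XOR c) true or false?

true

Substituting b=true, c=true:
c OR b = true OR true = true
c IMPLIES b = true IMPLIES true = true
(c IMPLIES b) AND b = true AND true = true
c XOR b = true XOR true = false
((c IMPLIES b) AND b) IMPLIES (c XOR b) = true IMPLIES false = false
b OR c = true OR true = true
c XOR (b OR c) = true XOR true = false
(((c IMPLIES b) AND b) IMPLIES (c XOR b)) OR (c XOR (b OR c)) = false OR false = false
(c OR b) IFF ((((c IMPLIES b) AND b) IMPLIES (c XOR b)) OR (c XOR (b OR c))) = true IFF false = false
c IMPLIES b = true IMPLIES true = true
c IFF (c IMPLIES b) = true IFF true = true
((c OR b) IFF ((((c IMPLIES b) AND b) IMPLIES (c XOR b)) OR (c XOR (b OR c)))) IMPLIES (c IFF (c IMPLIES b)) = false IMPLIES true = true
b IMPLIES c = true IMPLIES true = true
c XOR (b IMPLIES c) = true XOR true = false
b IFF (c XOR (b IMPLIES c)) = true IFF false = false
b IFF (b IFF (c XOR (b IMPLIES c))) = true IFF false = false
(b IFF (b IFF (c XOR (b IMPLIES c)))) XOR c = false XOR true = true
(((c OR b) IFF ((((c IMPLIES b) AND b) IMPLIES (c XOR b)) OR (c XOR (b OR c)))) IMPLIES (c IFF (c IMPLIES b))) IFF ((b IFF (b IFF (c XOR (b IMPLIES c)))) XOR c) = true IFF true = true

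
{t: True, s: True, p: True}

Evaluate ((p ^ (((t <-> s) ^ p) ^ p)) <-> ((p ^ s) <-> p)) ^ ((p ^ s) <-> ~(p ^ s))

t <-> s = True <-> True = True
(t <-> s) ^ p = True ^ True = False
((t <-> s) ^ p) ^ p = False ^ True = True
p ^ (((t <-> s) ^ p) ^ p) = True ^ True = False
p ^ s = True ^ True = False
(p ^ s) <-> p = False <-> True = False
(p ^ (((t <-> s) ^ p) ^ p)) <-> ((p ^ s) <-> p) = False <-> False = True
p ^ s = True ^ True = False
p ^ s = True ^ True = False
~(p ^ s) = ~False = True
(p ^ s) <-> ~(p ^ s) = False <-> True = False
((p ^ (((t <-> s) ^ p) ^ p)) <-> ((p ^ s) <-> p)) ^ ((p ^ s) <-> ~(p ^ s)) = True ^ False = True

True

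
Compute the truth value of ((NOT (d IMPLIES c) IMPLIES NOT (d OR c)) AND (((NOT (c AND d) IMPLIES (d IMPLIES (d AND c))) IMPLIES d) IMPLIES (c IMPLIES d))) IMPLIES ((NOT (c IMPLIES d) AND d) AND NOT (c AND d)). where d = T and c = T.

Substituting d=T, c=T:
d IMPLIES c = T IMPLIES T = T
NOT (d IMPLIES c) = NOT T = F
d OR c = T OR T = T
NOT (d OR c) = NOT T = F
NOT (d IMPLIES c) IMPLIES NOT (d OR c) = F IMPLIES F = T
c AND d = T AND T = T
NOT (c AND d) = NOT T = F
d AND c = T AND T = T
d IMPLIES (d AND c) = T IMPLIES T = T
NOT (c AND d) IMPLIES (d IMPLIES (d AND c)) = F IMPLIES T = T
(NOT (c AND d) IMPLIES (d IMPLIES (d AND c))) IMPLIES d = T IMPLIES T = T
c IMPLIES d = T IMPLIES T = T
((NOT (c AND d) IMPLIES (d IMPLIES (d AND c))) IMPLIES d) IMPLIES (c IMPLIES d) = T IMPLIES T = T
(NOT (d IMPLIES c) IMPLIES NOT (d OR c)) AND (((NOT (c AND d) IMPLIES (d IMPLIES (d AND c))) IMPLIES d) IMPLIES (c IMPLIES d)) = T AND T = T
c IMPLIES d = T IMPLIES T = T
NOT (c IMPLIES d) = NOT T = F
NOT (c IMPLIES d) AND d = F AND T = F
c AND d = T AND T = T
NOT (c AND d) = NOT T = F
(NOT (c IMPLIES d) AND d) AND NOT (c AND d) = F AND F = F
((NOT (d IMPLIES c) IMPLIES NOT (d OR c)) AND (((NOT (c AND d) IMPLIES (d IMPLIES (d AND c))) IMPLIES d) IMPLIES (c IMPLIES d))) IMPLIES ((NOT (c IMPLIES d) AND d) AND NOT (c AND d)) = T IMPLIES F = F

F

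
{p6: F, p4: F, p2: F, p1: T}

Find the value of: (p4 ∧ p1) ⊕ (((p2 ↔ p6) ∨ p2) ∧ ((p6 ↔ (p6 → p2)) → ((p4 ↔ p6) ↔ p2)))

Substituting p6=F, p4=F, p2=F, p1=T:
p4 ∧ p1 = F ∧ T = F
p2 ↔ p6 = F ↔ F = T
(p2 ↔ p6) ∨ p2 = T ∨ F = T
p6 → p2 = F → F = T
p6 ↔ (p6 → p2) = F ↔ T = F
p4 ↔ p6 = F ↔ F = T
(p4 ↔ p6) ↔ p2 = T ↔ F = F
(p6 ↔ (p6 → p2)) → ((p4 ↔ p6) ↔ p2) = F → F = T
((p2 ↔ p6) ∨ p2) ∧ ((p6 ↔ (p6 → p2)) → ((p4 ↔ p6) ↔ p2)) = T ∧ T = T
(p4 ∧ p1) ⊕ (((p2 ↔ p6) ∨ p2) ∧ ((p6 ↔ (p6 → p2)) → ((p4 ↔ p6) ↔ p2))) = F ⊕ T = T

T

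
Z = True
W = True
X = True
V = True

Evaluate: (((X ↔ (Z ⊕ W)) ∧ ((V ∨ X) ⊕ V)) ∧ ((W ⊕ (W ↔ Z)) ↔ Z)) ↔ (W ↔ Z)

Z ⊕ W = True ⊕ True = False
X ↔ (Z ⊕ W) = True ↔ False = False
V ∨ X = True ∨ True = True
(V ∨ X) ⊕ V = True ⊕ True = False
(X ↔ (Z ⊕ W)) ∧ ((V ∨ X) ⊕ V) = False ∧ False = False
W ↔ Z = True ↔ True = True
W ⊕ (W ↔ Z) = True ⊕ True = False
(W ⊕ (W ↔ Z)) ↔ Z = False ↔ True = False
((X ↔ (Z ⊕ W)) ∧ ((V ∨ X) ⊕ V)) ∧ ((W ⊕ (W ↔ Z)) ↔ Z) = False ∧ False = False
W ↔ Z = True ↔ True = True
(((X ↔ (Z ⊕ W)) ∧ ((V ∨ X) ⊕ V)) ∧ ((W ⊕ (W ↔ Z)) ↔ Z)) ↔ (W ↔ Z) = False ↔ True = False

False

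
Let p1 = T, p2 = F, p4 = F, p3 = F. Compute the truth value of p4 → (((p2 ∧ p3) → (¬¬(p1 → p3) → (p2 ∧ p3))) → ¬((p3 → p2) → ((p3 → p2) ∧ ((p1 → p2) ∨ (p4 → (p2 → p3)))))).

Substituting p1=T, p2=F, p4=F, p3=F:
p2 ∧ p3 = F ∧ F = F
p1 → p3 = T → F = F
¬(p1 → p3) = ¬F = T
¬¬(p1 → p3) = ¬T = F
p2 ∧ p3 = F ∧ F = F
¬¬(p1 → p3) → (p2 ∧ p3) = F → F = T
(p2 ∧ p3) → (¬¬(p1 → p3) → (p2 ∧ p3)) = F → T = T
p3 → p2 = F → F = T
p3 → p2 = F → F = T
p1 → p2 = T → F = F
p2 → p3 = F → F = T
p4 → (p2 → p3) = F → T = T
(p1 → p2) ∨ (p4 → (p2 → p3)) = F ∨ T = T
(p3 → p2) ∧ ((p1 → p2) ∨ (p4 → (p2 → p3))) = T ∧ T = T
(p3 → p2) → ((p3 → p2) ∧ ((p1 → p2) ∨ (p4 → (p2 → p3)))) = T → T = T
¬((p3 → p2) → ((p3 → p2) ∧ ((p1 → p2) ∨ (p4 → (p2 → p3))))) = ¬T = F
((p2 ∧ p3) → (¬¬(p1 → p3) → (p2 ∧ p3))) → ¬((p3 → p2) → ((p3 → p2) ∧ ((p1 → p2) ∨ (p4 → (p2 → p3))))) = T → F = F
p4 → (((p2 ∧ p3) → (¬¬(p1 → p3) → (p2 ∧ p3))) → ¬((p3 → p2) → ((p3 → p2) ∧ ((p1 → p2) ∨ (p4 → (p2 → p3)))))) = F → F = T

T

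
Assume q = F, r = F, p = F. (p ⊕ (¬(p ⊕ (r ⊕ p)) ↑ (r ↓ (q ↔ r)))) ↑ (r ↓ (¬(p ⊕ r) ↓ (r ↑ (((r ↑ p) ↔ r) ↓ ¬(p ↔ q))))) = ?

r ⊕ p = F ⊕ F = F
p ⊕ (r ⊕ p) = F ⊕ F = F
¬(p ⊕ (r ⊕ p)) = ¬F = T
q ↔ r = F ↔ F = T
r ↓ (q ↔ r) = F ↓ T = F
¬(p ⊕ (r ⊕ p)) ↑ (r ↓ (q ↔ r)) = T ↑ F = T
p ⊕ (¬(p ⊕ (r ⊕ p)) ↑ (r ↓ (q ↔ r))) = F ⊕ T = T
p ⊕ r = F ⊕ F = F
¬(p ⊕ r) = ¬F = T
r ↑ p = F ↑ F = T
(r ↑ p) ↔ r = T ↔ F = F
p ↔ q = F ↔ F = T
¬(p ↔ q) = ¬T = F
((r ↑ p) ↔ r) ↓ ¬(p ↔ q) = F ↓ F = T
r ↑ (((r ↑ p) ↔ r) ↓ ¬(p ↔ q)) = F ↑ T = T
¬(p ⊕ r) ↓ (r ↑ (((r ↑ p) ↔ r) ↓ ¬(p ↔ q))) = T ↓ T = F
r ↓ (¬(p ⊕ r) ↓ (r ↑ (((r ↑ p) ↔ r) ↓ ¬(p ↔ q)))) = F ↓ F = T
(p ⊕ (¬(p ⊕ (r ⊕ p)) ↑ (r ↓ (q ↔ r)))) ↑ (r ↓ (¬(p ⊕ r) ↓ (r ↑ (((r ↑ p) ↔ r) ↓ ¬(p ↔ q))))) = T ↑ T = F

F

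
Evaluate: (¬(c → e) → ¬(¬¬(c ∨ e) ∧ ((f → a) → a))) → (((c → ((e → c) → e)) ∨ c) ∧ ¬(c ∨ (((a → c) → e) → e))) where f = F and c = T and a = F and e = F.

F

c → e = T → F = F
¬(c → e) = ¬F = T
c ∨ e = T ∨ F = T
¬(c ∨ e) = ¬T = F
¬¬(c ∨ e) = ¬F = T
f → a = F → F = T
(f → a) → a = T → F = F
¬¬(c ∨ e) ∧ ((f → a) → a) = T ∧ F = F
¬(¬¬(c ∨ e) ∧ ((f → a) → a)) = ¬F = T
¬(c → e) → ¬(¬¬(c ∨ e) ∧ ((f → a) → a)) = T → T = T
e → c = F → T = T
(e → c) → e = T → F = F
c → ((e → c) → e) = T → F = F
(c → ((e → c) → e)) ∨ c = F ∨ T = T
a → c = F → T = T
(a → c) → e = T → F = F
((a → c) → e) → e = F → F = T
c ∨ (((a → c) → e) → e) = T ∨ T = T
¬(c ∨ (((a → c) → e) → e)) = ¬T = F
((c → ((e → c) → e)) ∨ c) ∧ ¬(c ∨ (((a → c) → e) → e)) = T ∧ F = F
(¬(c → e) → ¬(¬¬(c ∨ e) ∧ ((f → a) → a))) → (((c → ((e → c) → e)) ∨ c) ∧ ¬(c ∨ (((a → c) → e) → e))) = T → F = F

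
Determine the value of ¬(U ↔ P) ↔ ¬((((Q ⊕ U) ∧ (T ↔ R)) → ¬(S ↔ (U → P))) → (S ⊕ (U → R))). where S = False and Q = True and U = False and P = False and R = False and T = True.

True

U ↔ P = False ↔ False = True
¬(U ↔ P) = ¬True = False
Q ⊕ U = True ⊕ False = True
T ↔ R = True ↔ False = False
(Q ⊕ U) ∧ (T ↔ R) = True ∧ False = False
U → P = False → False = True
S ↔ (U → P) = False ↔ True = False
¬(S ↔ (U → P)) = ¬False = True
((Q ⊕ U) ∧ (T ↔ R)) → ¬(S ↔ (U → P)) = False → True = True
U → R = False → False = True
S ⊕ (U → R) = False ⊕ True = True
(((Q ⊕ U) ∧ (T ↔ R)) → ¬(S ↔ (U → P))) → (S ⊕ (U → R)) = True → True = True
¬((((Q ⊕ U) ∧ (T ↔ R)) → ¬(S ↔ (U → P))) → (S ⊕ (U → R))) = ¬True = False
¬(U ↔ P) ↔ ¬((((Q ⊕ U) ∧ (T ↔ R)) → ¬(S ↔ (U → P))) → (S ⊕ (U → R))) = False ↔ False = True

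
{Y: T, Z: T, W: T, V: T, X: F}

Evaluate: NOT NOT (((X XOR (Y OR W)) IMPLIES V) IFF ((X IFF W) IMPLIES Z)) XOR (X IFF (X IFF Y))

Substituting Y=T, Z=T, W=T, V=T, X=F:
Y OR W = T OR T = T
X XOR (Y OR W) = F XOR T = T
(X XOR (Y OR W)) IMPLIES V = T IMPLIES T = T
X IFF W = F IFF T = F
(X IFF W) IMPLIES Z = F IMPLIES T = T
((X XOR (Y OR W)) IMPLIES V) IFF ((X IFF W) IMPLIES Z) = T IFF T = T
NOT (((X XOR (Y OR W)) IMPLIES V) IFF ((X IFF W) IMPLIES Z)) = NOT T = F
NOT NOT (((X XOR (Y OR W)) IMPLIES V) IFF ((X IFF W) IMPLIES Z)) = NOT F = T
X IFF Y = F IFF T = F
X IFF (X IFF Y) = F IFF F = T
NOT NOT (((X XOR (Y OR W)) IMPLIES V) IFF ((X IFF W) IMPLIES Z)) XOR (X IFF (X IFF Y)) = T XOR T = F

F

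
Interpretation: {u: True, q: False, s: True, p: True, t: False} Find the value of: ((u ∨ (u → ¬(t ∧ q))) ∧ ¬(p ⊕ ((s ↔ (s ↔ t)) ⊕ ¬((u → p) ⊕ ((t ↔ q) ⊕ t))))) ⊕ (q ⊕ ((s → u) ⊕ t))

Substituting u=True, q=False, s=True, p=True, t=False:
t ∧ q = False ∧ False = False
¬(t ∧ q) = ¬False = True
u → ¬(t ∧ q) = True → True = True
u ∨ (u → ¬(t ∧ q)) = True ∨ True = True
s ↔ t = True ↔ False = False
s ↔ (s ↔ t) = True ↔ False = False
u → p = True → True = True
t ↔ q = False ↔ False = True
(t ↔ q) ⊕ t = True ⊕ False = True
(u → p) ⊕ ((t ↔ q) ⊕ t) = True ⊕ True = False
¬((u → p) ⊕ ((t ↔ q) ⊕ t)) = ¬False = True
(s ↔ (s ↔ t)) ⊕ ¬((u → p) ⊕ ((t ↔ q) ⊕ t)) = False ⊕ True = True
p ⊕ ((s ↔ (s ↔ t)) ⊕ ¬((u → p) ⊕ ((t ↔ q) ⊕ t))) = True ⊕ True = False
¬(p ⊕ ((s ↔ (s ↔ t)) ⊕ ¬((u → p) ⊕ ((t ↔ q) ⊕ t)))) = ¬False = True
(u ∨ (u → ¬(t ∧ q))) ∧ ¬(p ⊕ ((s ↔ (s ↔ t)) ⊕ ¬((u → p) ⊕ ((t ↔ q) ⊕ t)))) = True ∧ True = True
s → u = True → True = True
(s → u) ⊕ t = True ⊕ False = True
q ⊕ ((s → u) ⊕ t) = False ⊕ True = True
((u ∨ (u → ¬(t ∧ q))) ∧ ¬(p ⊕ ((s ↔ (s ↔ t)) ⊕ ¬((u → p) ⊕ ((t ↔ q) ⊕ t))))) ⊕ (q ⊕ ((s → u) ⊕ t)) = True ⊕ True = False

False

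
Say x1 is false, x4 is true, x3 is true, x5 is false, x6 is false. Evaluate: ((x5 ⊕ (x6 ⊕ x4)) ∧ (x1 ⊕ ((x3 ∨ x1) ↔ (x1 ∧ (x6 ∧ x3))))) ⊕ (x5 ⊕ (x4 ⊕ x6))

True

x6 ⊕ x4 = False ⊕ True = True
x5 ⊕ (x6 ⊕ x4) = False ⊕ True = True
x3 ∨ x1 = True ∨ False = True
x6 ∧ x3 = False ∧ True = False
x1 ∧ (x6 ∧ x3) = False ∧ False = False
(x3 ∨ x1) ↔ (x1 ∧ (x6 ∧ x3)) = True ↔ False = False
x1 ⊕ ((x3 ∨ x1) ↔ (x1 ∧ (x6 ∧ x3))) = False ⊕ False = False
(x5 ⊕ (x6 ⊕ x4)) ∧ (x1 ⊕ ((x3 ∨ x1) ↔ (x1 ∧ (x6 ∧ x3)))) = True ∧ False = False
x4 ⊕ x6 = True ⊕ False = True
x5 ⊕ (x4 ⊕ x6) = False ⊕ True = True
((x5 ⊕ (x6 ⊕ x4)) ∧ (x1 ⊕ ((x3 ∨ x1) ↔ (x1 ∧ (x6 ∧ x3))))) ⊕ (x5 ⊕ (x4 ⊕ x6)) = False ⊕ True = True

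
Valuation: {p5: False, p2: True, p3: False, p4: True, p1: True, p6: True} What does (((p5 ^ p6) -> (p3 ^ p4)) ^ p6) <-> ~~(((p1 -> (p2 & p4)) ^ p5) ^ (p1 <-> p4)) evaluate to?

True

p5 ^ p6 = False ^ True = True
p3 ^ p4 = False ^ True = True
(p5 ^ p6) -> (p3 ^ p4) = True -> True = True
((p5 ^ p6) -> (p3 ^ p4)) ^ p6 = True ^ True = False
p2 & p4 = True & True = True
p1 -> (p2 & p4) = True -> True = True
(p1 -> (p2 & p4)) ^ p5 = True ^ False = True
p1 <-> p4 = True <-> True = True
((p1 -> (p2 & p4)) ^ p5) ^ (p1 <-> p4) = True ^ True = False
~(((p1 -> (p2 & p4)) ^ p5) ^ (p1 <-> p4)) = ~False = True
~~(((p1 -> (p2 & p4)) ^ p5) ^ (p1 <-> p4)) = ~True = False
(((p5 ^ p6) -> (p3 ^ p4)) ^ p6) <-> ~~(((p1 -> (p2 & p4)) ^ p5) ^ (p1 <-> p4)) = False <-> False = True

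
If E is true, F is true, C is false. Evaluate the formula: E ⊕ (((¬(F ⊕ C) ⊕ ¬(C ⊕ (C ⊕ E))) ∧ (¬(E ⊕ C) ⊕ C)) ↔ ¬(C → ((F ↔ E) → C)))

False

Substituting E=True, F=True, C=False:
F ⊕ C = True ⊕ False = True
¬(F ⊕ C) = ¬True = False
C ⊕ E = False ⊕ True = True
C ⊕ (C ⊕ E) = False ⊕ True = True
¬(C ⊕ (C ⊕ E)) = ¬True = False
¬(F ⊕ C) ⊕ ¬(C ⊕ (C ⊕ E)) = False ⊕ False = False
E ⊕ C = True ⊕ False = True
¬(E ⊕ C) = ¬True = False
¬(E ⊕ C) ⊕ C = False ⊕ False = False
(¬(F ⊕ C) ⊕ ¬(C ⊕ (C ⊕ E))) ∧ (¬(E ⊕ C) ⊕ C) = False ∧ False = False
F ↔ E = True ↔ True = True
(F ↔ E) → C = True → False = False
C → ((F ↔ E) → C) = False → False = True
¬(C → ((F ↔ E) → C)) = ¬True = False
((¬(F ⊕ C) ⊕ ¬(C ⊕ (C ⊕ E))) ∧ (¬(E ⊕ C) ⊕ C)) ↔ ¬(C → ((F ↔ E) → C)) = False ↔ False = True
E ⊕ (((¬(F ⊕ C) ⊕ ¬(C ⊕ (C ⊕ E))) ∧ (¬(E ⊕ C) ⊕ C)) ↔ ¬(C → ((F ↔ E) → C))) = True ⊕ True = False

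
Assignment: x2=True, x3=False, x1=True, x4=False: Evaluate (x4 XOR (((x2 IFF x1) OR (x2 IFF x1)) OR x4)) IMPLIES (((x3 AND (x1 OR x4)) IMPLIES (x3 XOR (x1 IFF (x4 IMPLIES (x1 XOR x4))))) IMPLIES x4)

False

x2 IFF x1 = True IFF True = True
x2 IFF x1 = True IFF True = True
(x2 IFF x1) OR (x2 IFF x1) = True OR True = True
((x2 IFF x1) OR (x2 IFF x1)) OR x4 = True OR False = True
x4 XOR (((x2 IFF x1) OR (x2 IFF x1)) OR x4) = False XOR True = True
x1 OR x4 = True OR False = True
x3 AND (x1 OR x4) = False AND True = False
x1 XOR x4 = True XOR False = True
x4 IMPLIES (x1 XOR x4) = False IMPLIES True = True
x1 IFF (x4 IMPLIES (x1 XOR x4)) = True IFF True = True
x3 XOR (x1 IFF (x4 IMPLIES (x1 XOR x4))) = False XOR True = True
(x3 AND (x1 OR x4)) IMPLIES (x3 XOR (x1 IFF (x4 IMPLIES (x1 XOR x4)))) = False IMPLIES True = True
((x3 AND (x1 OR x4)) IMPLIES (x3 XOR (x1 IFF (x4 IMPLIES (x1 XOR x4))))) IMPLIES x4 = True IMPLIES False = False
(x4 XOR (((x2 IFF x1) OR (x2 IFF x1)) OR x4)) IMPLIES (((x3 AND (x1 OR x4)) IMPLIES (x3 XOR (x1 IFF (x4 IMPLIES (x1 XOR x4))))) IMPLIES x4) = True IMPLIES False = False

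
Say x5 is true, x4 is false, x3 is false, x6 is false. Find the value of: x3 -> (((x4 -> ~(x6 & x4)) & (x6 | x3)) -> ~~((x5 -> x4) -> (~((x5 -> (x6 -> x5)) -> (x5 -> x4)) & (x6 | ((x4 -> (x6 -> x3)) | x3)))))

1

Substituting x5=1, x4=0, x3=0, x6=0:
x6 & x4 = 0 & 0 = 0
~(x6 & x4) = ~0 = 1
x4 -> ~(x6 & x4) = 0 -> 1 = 1
x6 | x3 = 0 | 0 = 0
(x4 -> ~(x6 & x4)) & (x6 | x3) = 1 & 0 = 0
x5 -> x4 = 1 -> 0 = 0
x6 -> x5 = 0 -> 1 = 1
x5 -> (x6 -> x5) = 1 -> 1 = 1
x5 -> x4 = 1 -> 0 = 0
(x5 -> (x6 -> x5)) -> (x5 -> x4) = 1 -> 0 = 0
~((x5 -> (x6 -> x5)) -> (x5 -> x4)) = ~0 = 1
x6 -> x3 = 0 -> 0 = 1
x4 -> (x6 -> x3) = 0 -> 1 = 1
(x4 -> (x6 -> x3)) | x3 = 1 | 0 = 1
x6 | ((x4 -> (x6 -> x3)) | x3) = 0 | 1 = 1
~((x5 -> (x6 -> x5)) -> (x5 -> x4)) & (x6 | ((x4 -> (x6 -> x3)) | x3)) = 1 & 1 = 1
(x5 -> x4) -> (~((x5 -> (x6 -> x5)) -> (x5 -> x4)) & (x6 | ((x4 -> (x6 -> x3)) | x3))) = 0 -> 1 = 1
~((x5 -> x4) -> (~((x5 -> (x6 -> x5)) -> (x5 -> x4)) & (x6 | ((x4 -> (x6 -> x3)) | x3)))) = ~1 = 0
~~((x5 -> x4) -> (~((x5 -> (x6 -> x5)) -> (x5 -> x4)) & (x6 | ((x4 -> (x6 -> x3)) | x3)))) = ~0 = 1
((x4 -> ~(x6 & x4)) & (x6 | x3)) -> ~~((x5 -> x4) -> (~((x5 -> (x6 -> x5)) -> (x5 -> x4)) & (x6 | ((x4 -> (x6 -> x3)) | x3)))) = 0 -> 1 = 1
x3 -> (((x4 -> ~(x6 & x4)) & (x6 | x3)) -> ~~((x5 -> x4) -> (~((x5 -> (x6 -> x5)) -> (x5 -> x4)) & (x6 | ((x4 -> (x6 -> x3)) | x3))))) = 0 -> 1 = 1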